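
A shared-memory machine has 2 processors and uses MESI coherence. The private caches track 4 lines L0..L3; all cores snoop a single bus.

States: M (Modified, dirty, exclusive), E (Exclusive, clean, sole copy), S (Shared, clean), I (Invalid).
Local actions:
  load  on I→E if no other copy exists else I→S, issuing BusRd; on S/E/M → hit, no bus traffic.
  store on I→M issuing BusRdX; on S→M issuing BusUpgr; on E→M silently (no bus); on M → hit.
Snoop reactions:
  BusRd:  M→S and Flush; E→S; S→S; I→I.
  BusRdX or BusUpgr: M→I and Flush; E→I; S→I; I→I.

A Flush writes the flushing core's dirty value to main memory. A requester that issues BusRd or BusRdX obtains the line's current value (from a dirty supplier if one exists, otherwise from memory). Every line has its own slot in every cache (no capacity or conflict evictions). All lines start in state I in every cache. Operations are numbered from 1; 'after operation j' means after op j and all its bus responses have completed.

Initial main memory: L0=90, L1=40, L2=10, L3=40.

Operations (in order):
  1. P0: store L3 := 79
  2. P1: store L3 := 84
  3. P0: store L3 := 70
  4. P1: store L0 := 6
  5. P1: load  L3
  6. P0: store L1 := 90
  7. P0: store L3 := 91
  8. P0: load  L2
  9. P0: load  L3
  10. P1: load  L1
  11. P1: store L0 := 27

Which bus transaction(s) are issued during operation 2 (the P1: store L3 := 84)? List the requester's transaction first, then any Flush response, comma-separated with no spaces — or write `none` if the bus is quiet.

bus = BusRdX,Flush

1. P0: store L3 := 79  bus=[BusRdX]  L3: P0=M P1=I  mem[L3]=40
2. P1: store L3 := 84  bus=[BusRdX,Flush]  L3: P0=I P1=M  mem[L3]=79
3. P0: store L3 := 70  bus=[BusRdX,Flush]  L3: P0=M P1=I  mem[L3]=84
4. P1: store L0 := 6  bus=[BusRdX]  L0: P0=I P1=M  mem[L0]=90
5. P1: load  L3  bus=[BusRd,Flush]  L3: P0=S P1=S  mem[L3]=70
6. P0: store L1 := 90  bus=[BusRdX]  L1: P0=M P1=I  mem[L1]=40
7. P0: store L3 := 91  bus=[BusUpgr]  L3: P0=M P1=I  mem[L3]=70
8. P0: load  L2  bus=[BusRd]  L2: P0=E P1=I  mem[L2]=10
9. P0: load  L3  bus=[-]  L3: P0=M P1=I  mem[L3]=70
10. P1: load  L1  bus=[BusRd,Flush]  L1: P0=S P1=S  mem[L1]=90
11. P1: store L0 := 27  bus=[-]  L0: P0=I P1=M  mem[L0]=90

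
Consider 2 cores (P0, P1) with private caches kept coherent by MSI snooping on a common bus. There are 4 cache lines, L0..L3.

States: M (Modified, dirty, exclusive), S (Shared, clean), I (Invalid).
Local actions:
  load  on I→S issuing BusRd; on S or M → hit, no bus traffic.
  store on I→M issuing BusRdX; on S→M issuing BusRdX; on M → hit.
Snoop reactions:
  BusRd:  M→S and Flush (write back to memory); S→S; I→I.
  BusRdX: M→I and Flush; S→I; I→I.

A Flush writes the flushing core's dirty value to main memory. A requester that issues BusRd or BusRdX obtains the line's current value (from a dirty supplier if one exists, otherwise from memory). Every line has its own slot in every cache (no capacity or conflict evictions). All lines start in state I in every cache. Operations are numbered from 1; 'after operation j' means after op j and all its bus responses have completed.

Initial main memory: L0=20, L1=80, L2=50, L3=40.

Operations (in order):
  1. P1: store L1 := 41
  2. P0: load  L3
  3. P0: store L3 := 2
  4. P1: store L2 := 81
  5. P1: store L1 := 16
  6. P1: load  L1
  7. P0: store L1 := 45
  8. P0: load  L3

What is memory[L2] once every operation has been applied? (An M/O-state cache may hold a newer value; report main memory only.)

1. P1: store L1 := 41  bus=[BusRdX]  L1: P0=I P1=M  mem[L1]=80
2. P0: load  L3  bus=[BusRd]  L3: P0=S P1=I  mem[L3]=40
3. P0: store L3 := 2  bus=[BusRdX]  L3: P0=M P1=I  mem[L3]=40
4. P1: store L2 := 81  bus=[BusRdX]  L2: P0=I P1=M  mem[L2]=50
5. P1: store L1 := 16  bus=[-]  L1: P0=I P1=M  mem[L1]=80
6. P1: load  L1  bus=[-]  L1: P0=I P1=M  mem[L1]=80
7. P0: store L1 := 45  bus=[BusRdX,Flush]  L1: P0=M P1=I  mem[L1]=16
8. P0: load  L3  bus=[-]  L3: P0=M P1=I  mem[L3]=40

memory[L2] = 50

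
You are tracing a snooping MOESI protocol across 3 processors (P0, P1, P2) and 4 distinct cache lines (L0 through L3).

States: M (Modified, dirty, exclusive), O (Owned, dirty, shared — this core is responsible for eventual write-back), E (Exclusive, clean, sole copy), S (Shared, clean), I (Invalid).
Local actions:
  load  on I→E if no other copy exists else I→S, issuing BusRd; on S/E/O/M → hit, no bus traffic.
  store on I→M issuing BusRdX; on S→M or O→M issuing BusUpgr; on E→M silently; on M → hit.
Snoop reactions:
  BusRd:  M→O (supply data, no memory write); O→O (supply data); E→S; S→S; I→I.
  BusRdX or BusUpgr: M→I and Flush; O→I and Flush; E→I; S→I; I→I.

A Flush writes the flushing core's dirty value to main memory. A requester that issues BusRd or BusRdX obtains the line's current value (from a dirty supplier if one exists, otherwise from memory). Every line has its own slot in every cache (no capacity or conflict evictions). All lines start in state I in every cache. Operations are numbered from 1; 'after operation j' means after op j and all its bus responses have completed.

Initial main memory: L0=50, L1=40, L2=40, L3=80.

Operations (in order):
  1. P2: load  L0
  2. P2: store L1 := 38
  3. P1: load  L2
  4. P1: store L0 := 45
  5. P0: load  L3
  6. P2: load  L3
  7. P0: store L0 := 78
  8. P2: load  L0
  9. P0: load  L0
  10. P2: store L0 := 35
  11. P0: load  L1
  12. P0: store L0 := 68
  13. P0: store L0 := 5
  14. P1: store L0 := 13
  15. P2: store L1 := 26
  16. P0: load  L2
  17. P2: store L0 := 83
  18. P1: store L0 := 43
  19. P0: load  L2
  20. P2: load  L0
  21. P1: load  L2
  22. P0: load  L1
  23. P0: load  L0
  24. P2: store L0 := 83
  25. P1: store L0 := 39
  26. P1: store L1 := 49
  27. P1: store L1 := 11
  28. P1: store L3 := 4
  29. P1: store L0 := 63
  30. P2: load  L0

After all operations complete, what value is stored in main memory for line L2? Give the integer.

memory[L2] = 40

  op1 P2: load  L0 → I/I/E on L0; bus BusRd; mem=50
  op2 P2: store L1 := 38 → I/I/M on L1; bus BusRdX; mem=40
  op3 P1: load  L2 → I/E/I on L2; bus BusRd; mem=40
  op4 P1: store L0 := 45 → I/M/I on L0; bus BusRdX; mem=50
  op5 P0: load  L3 → E/I/I on L3; bus BusRd; mem=80
  op6 P2: load  L3 → S/I/S on L3; bus BusRd; mem=80
  op7 P0: store L0 := 78 → M/I/I on L0; bus BusRdX Flush; mem=45
  op8 P2: load  L0 → O/I/S on L0; bus BusRd; mem=45
  op9 P0: load  L0 → O/I/S on L0; bus (none); mem=45
  op10 P2: store L0 := 35 → I/I/M on L0; bus BusUpgr Flush; mem=78
  op11 P0: load  L1 → S/I/O on L1; bus BusRd; mem=40
  op12 P0: store L0 := 68 → M/I/I on L0; bus BusRdX Flush; mem=35
  op13 P0: store L0 := 5 → M/I/I on L0; bus (none); mem=35
  op14 P1: store L0 := 13 → I/M/I on L0; bus BusRdX Flush; mem=5
  op15 P2: store L1 := 26 → I/I/M on L1; bus BusUpgr; mem=40
  op16 P0: load  L2 → S/S/I on L2; bus BusRd; mem=40
  op17 P2: store L0 := 83 → I/I/M on L0; bus BusRdX Flush; mem=13
  op18 P1: store L0 := 43 → I/M/I on L0; bus BusRdX Flush; mem=83
  op19 P0: load  L2 → S/S/I on L2; bus (none); mem=40
  op20 P2: load  L0 → I/O/S on L0; bus BusRd; mem=83
  op21 P1: load  L2 → S/S/I on L2; bus (none); mem=40
  op22 P0: load  L1 → S/I/O on L1; bus BusRd; mem=40
  op23 P0: load  L0 → S/O/S on L0; bus BusRd; mem=83
  op24 P2: store L0 := 83 → I/I/M on L0; bus BusUpgr Flush; mem=43
  op25 P1: store L0 := 39 → I/M/I on L0; bus BusRdX Flush; mem=83
  op26 P1: store L1 := 49 → I/M/I on L1; bus BusRdX Flush; mem=26
  op27 P1: store L1 := 11 → I/M/I on L1; bus (none); mem=26
  op28 P1: store L3 := 4 → I/M/I on L3; bus BusRdX; mem=80
  op29 P1: store L0 := 63 → I/M/I on L0; bus (none); mem=83
  op30 P2: load  L0 → I/O/S on L0; bus BusRd; mem=83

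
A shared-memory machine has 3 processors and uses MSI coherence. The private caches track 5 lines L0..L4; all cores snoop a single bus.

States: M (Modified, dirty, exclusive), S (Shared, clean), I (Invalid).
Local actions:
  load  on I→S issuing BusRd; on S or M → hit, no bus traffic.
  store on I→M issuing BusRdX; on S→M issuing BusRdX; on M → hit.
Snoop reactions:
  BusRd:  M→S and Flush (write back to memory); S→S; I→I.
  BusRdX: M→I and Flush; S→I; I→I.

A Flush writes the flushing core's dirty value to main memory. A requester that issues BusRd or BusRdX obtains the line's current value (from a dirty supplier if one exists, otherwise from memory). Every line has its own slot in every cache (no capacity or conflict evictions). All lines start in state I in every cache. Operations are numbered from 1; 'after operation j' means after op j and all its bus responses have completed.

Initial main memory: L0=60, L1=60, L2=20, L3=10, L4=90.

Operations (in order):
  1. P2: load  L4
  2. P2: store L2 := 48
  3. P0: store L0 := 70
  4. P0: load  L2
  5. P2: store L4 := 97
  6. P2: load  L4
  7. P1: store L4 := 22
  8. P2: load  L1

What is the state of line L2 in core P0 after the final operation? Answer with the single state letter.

  op1 P2: load  L4 → I/I/S on L4; bus BusRd; mem=90
  op2 P2: store L2 := 48 → I/I/M on L2; bus BusRdX; mem=20
  op3 P0: store L0 := 70 → M/I/I on L0; bus BusRdX; mem=60
  op4 P0: load  L2 → S/I/S on L2; bus BusRd Flush; mem=48
  op5 P2: store L4 := 97 → I/I/M on L4; bus BusRdX; mem=90
  op6 P2: load  L4 → I/I/M on L4; bus (none); mem=90
  op7 P1: store L4 := 22 → I/M/I on L4; bus BusRdX Flush; mem=97
  op8 P2: load  L1 → I/I/S on L1; bus BusRd; mem=60

state = S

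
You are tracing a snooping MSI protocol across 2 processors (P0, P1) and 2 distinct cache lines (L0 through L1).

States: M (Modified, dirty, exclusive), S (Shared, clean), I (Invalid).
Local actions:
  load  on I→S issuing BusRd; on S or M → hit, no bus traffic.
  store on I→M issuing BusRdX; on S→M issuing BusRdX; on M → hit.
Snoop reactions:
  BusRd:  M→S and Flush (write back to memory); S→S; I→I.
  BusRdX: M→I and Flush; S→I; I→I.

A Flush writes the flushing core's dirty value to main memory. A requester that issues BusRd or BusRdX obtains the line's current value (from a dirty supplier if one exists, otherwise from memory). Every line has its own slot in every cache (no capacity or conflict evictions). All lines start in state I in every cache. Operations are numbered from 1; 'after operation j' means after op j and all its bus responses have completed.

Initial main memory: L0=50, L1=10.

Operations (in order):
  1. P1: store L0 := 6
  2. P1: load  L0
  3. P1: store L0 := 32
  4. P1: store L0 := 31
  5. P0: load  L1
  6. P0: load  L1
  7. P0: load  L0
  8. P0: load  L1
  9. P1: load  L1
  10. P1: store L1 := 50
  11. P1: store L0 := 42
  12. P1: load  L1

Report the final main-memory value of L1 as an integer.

memory[L1] = 10

  op1 P1: store L0 := 6 → I/M on L0; bus BusRdX; mem=50
  op2 P1: load  L0 → I/M on L0; bus (none); mem=50
  op3 P1: store L0 := 32 → I/M on L0; bus (none); mem=50
  op4 P1: store L0 := 31 → I/M on L0; bus (none); mem=50
  op5 P0: load  L1 → S/I on L1; bus BusRd; mem=10
  op6 P0: load  L1 → S/I on L1; bus (none); mem=10
  op7 P0: load  L0 → S/S on L0; bus BusRd Flush; mem=31
  op8 P0: load  L1 → S/I on L1; bus (none); mem=10
  op9 P1: load  L1 → S/S on L1; bus BusRd; mem=10
  op10 P1: store L1 := 50 → I/M on L1; bus BusRdX; mem=10
  op11 P1: store L0 := 42 → I/M on L0; bus BusRdX; mem=31
  op12 P1: load  L1 → I/M on L1; bus (none); mem=10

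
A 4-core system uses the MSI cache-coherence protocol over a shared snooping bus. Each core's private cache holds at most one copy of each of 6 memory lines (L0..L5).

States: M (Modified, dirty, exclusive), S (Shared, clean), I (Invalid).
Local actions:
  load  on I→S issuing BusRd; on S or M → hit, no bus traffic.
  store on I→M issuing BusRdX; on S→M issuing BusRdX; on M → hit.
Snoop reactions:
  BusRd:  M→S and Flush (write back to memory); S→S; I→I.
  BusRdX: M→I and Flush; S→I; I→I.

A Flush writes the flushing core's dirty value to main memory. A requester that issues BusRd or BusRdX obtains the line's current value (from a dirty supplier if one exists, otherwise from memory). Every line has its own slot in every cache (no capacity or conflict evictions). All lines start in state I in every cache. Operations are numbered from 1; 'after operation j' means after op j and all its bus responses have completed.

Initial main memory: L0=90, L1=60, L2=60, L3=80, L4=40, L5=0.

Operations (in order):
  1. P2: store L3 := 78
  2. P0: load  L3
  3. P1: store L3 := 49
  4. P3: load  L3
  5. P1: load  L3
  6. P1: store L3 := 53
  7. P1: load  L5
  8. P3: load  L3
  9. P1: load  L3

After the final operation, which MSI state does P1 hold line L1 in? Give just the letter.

1. P2: store L3 := 78  bus=[BusRdX]  L3: P0=I P1=I P2=M P3=I  mem[L3]=80
2. P0: load  L3  bus=[BusRd,Flush]  L3: P0=S P1=I P2=S P3=I  mem[L3]=78
3. P1: store L3 := 49  bus=[BusRdX]  L3: P0=I P1=M P2=I P3=I  mem[L3]=78
4. P3: load  L3  bus=[BusRd,Flush]  L3: P0=I P1=S P2=I P3=S  mem[L3]=49
5. P1: load  L3  bus=[-]  L3: P0=I P1=S P2=I P3=S  mem[L3]=49
6. P1: store L3 := 53  bus=[BusRdX]  L3: P0=I P1=M P2=I P3=I  mem[L3]=49
7. P1: load  L5  bus=[BusRd]  L5: P0=I P1=S P2=I P3=I  mem[L5]=0
8. P3: load  L3  bus=[BusRd,Flush]  L3: P0=I P1=S P2=I P3=S  mem[L3]=53
9. P1: load  L3  bus=[-]  L3: P0=I P1=S P2=I P3=S  mem[L3]=53

state = I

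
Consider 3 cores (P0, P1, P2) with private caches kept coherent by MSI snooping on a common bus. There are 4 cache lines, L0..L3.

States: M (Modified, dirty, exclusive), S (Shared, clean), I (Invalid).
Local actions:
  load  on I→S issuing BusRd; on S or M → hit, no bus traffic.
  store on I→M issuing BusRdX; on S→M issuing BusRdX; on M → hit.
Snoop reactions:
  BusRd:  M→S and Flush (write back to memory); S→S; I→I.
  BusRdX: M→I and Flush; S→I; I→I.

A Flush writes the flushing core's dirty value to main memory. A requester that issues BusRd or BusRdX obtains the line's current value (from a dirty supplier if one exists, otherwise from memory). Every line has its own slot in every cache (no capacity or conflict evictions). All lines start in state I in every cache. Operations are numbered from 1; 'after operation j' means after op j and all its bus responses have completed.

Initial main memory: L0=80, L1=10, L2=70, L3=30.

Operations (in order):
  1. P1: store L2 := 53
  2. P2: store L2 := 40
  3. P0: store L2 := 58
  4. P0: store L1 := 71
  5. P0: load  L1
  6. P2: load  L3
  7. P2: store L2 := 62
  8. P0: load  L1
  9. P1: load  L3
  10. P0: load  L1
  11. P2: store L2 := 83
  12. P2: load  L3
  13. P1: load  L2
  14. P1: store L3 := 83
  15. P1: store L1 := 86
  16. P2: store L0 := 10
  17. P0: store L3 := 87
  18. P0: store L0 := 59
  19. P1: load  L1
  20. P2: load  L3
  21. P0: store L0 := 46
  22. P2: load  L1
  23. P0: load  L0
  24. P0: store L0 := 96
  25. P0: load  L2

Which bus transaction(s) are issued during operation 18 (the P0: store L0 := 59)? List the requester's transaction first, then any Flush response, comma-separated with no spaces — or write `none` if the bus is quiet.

bus = BusRdX,Flush

1. P1: store L2 := 53  bus=[BusRdX]  L2: P0=I P1=M P2=I  mem[L2]=70
2. P2: store L2 := 40  bus=[BusRdX,Flush]  L2: P0=I P1=I P2=M  mem[L2]=53
3. P0: store L2 := 58  bus=[BusRdX,Flush]  L2: P0=M P1=I P2=I  mem[L2]=40
4. P0: store L1 := 71  bus=[BusRdX]  L1: P0=M P1=I P2=I  mem[L1]=10
5. P0: load  L1  bus=[-]  L1: P0=M P1=I P2=I  mem[L1]=10
6. P2: load  L3  bus=[BusRd]  L3: P0=I P1=I P2=S  mem[L3]=30
7. P2: store L2 := 62  bus=[BusRdX,Flush]  L2: P0=I P1=I P2=M  mem[L2]=58
8. P0: load  L1  bus=[-]  L1: P0=M P1=I P2=I  mem[L1]=10
9. P1: load  L3  bus=[BusRd]  L3: P0=I P1=S P2=S  mem[L3]=30
10. P0: load  L1  bus=[-]  L1: P0=M P1=I P2=I  mem[L1]=10
11. P2: store L2 := 83  bus=[-]  L2: P0=I P1=I P2=M  mem[L2]=58
12. P2: load  L3  bus=[-]  L3: P0=I P1=S P2=S  mem[L3]=30
13. P1: load  L2  bus=[BusRd,Flush]  L2: P0=I P1=S P2=S  mem[L2]=83
14. P1: store L3 := 83  bus=[BusRdX]  L3: P0=I P1=M P2=I  mem[L3]=30
15. P1: store L1 := 86  bus=[BusRdX,Flush]  L1: P0=I P1=M P2=I  mem[L1]=71
16. P2: store L0 := 10  bus=[BusRdX]  L0: P0=I P1=I P2=M  mem[L0]=80
17. P0: store L3 := 87  bus=[BusRdX,Flush]  L3: P0=M P1=I P2=I  mem[L3]=83
18. P0: store L0 := 59  bus=[BusRdX,Flush]  L0: P0=M P1=I P2=I  mem[L0]=10
19. P1: load  L1  bus=[-]  L1: P0=I P1=M P2=I  mem[L1]=71
20. P2: load  L3  bus=[BusRd,Flush]  L3: P0=S P1=I P2=S  mem[L3]=87
21. P0: store L0 := 46  bus=[-]  L0: P0=M P1=I P2=I  mem[L0]=10
22. P2: load  L1  bus=[BusRd,Flush]  L1: P0=I P1=S P2=S  mem[L1]=86
23. P0: load  L0  bus=[-]  L0: P0=M P1=I P2=I  mem[L0]=10
24. P0: store L0 := 96  bus=[-]  L0: P0=M P1=I P2=I  mem[L0]=10
25. P0: load  L2  bus=[BusRd]  L2: P0=S P1=S P2=S  mem[L2]=83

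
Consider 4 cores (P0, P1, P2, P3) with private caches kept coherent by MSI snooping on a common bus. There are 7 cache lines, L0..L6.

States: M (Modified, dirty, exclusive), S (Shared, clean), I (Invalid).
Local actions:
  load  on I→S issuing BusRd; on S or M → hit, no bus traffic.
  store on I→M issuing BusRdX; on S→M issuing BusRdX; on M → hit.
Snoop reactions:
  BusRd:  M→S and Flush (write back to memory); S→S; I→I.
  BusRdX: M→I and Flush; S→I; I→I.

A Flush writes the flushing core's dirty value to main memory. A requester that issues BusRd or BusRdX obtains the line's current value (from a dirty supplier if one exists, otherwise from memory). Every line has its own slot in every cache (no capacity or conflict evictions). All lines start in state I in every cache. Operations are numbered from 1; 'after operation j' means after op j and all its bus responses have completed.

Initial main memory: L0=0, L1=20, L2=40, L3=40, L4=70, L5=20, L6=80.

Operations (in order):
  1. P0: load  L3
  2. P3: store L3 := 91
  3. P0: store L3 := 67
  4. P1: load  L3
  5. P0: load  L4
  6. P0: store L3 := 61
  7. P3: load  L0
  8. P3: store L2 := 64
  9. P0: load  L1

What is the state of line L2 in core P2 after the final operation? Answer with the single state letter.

  op1 P0: load  L3 → S/I/I/I on L3; bus BusRd; mem=40
  op2 P3: store L3 := 91 → I/I/I/M on L3; bus BusRdX; mem=40
  op3 P0: store L3 := 67 → M/I/I/I on L3; bus BusRdX Flush; mem=91
  op4 P1: load  L3 → S/S/I/I on L3; bus BusRd Flush; mem=67
  op5 P0: load  L4 → S/I/I/I on L4; bus BusRd; mem=70
  op6 P0: store L3 := 61 → M/I/I/I on L3; bus BusRdX; mem=67
  op7 P3: load  L0 → I/I/I/S on L0; bus BusRd; mem=0
  op8 P3: store L2 := 64 → I/I/I/M on L2; bus BusRdX; mem=40
  op9 P0: load  L1 → S/I/I/I on L1; bus BusRd; mem=20

state = I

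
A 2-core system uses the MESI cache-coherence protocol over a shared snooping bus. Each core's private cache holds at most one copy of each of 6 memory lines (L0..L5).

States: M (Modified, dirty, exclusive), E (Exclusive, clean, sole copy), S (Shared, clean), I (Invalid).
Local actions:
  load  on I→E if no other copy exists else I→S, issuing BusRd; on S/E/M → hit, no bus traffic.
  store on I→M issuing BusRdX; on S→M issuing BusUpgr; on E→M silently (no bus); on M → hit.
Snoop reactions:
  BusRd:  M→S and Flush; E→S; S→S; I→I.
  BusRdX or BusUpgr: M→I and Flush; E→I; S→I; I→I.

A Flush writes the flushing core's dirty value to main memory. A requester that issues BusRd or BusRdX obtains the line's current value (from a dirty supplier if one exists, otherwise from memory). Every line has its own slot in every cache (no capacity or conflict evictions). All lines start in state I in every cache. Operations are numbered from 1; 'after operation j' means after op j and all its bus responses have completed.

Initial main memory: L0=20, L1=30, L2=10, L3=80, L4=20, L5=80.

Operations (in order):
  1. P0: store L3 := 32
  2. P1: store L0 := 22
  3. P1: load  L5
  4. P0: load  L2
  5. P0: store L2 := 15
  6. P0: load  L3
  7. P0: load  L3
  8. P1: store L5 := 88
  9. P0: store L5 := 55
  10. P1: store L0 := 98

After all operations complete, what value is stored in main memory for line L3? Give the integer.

memory[L3] = 80

  op1 P0: store L3 := 32 → M/I on L3; bus BusRdX; mem=80
  op2 P1: store L0 := 22 → I/M on L0; bus BusRdX; mem=20
  op3 P1: load  L5 → I/E on L5; bus BusRd; mem=80
  op4 P0: load  L2 → E/I on L2; bus BusRd; mem=10
  op5 P0: store L2 := 15 → M/I on L2; bus (none); mem=10
  op6 P0: load  L3 → M/I on L3; bus (none); mem=80
  op7 P0: load  L3 → M/I on L3; bus (none); mem=80
  op8 P1: store L5 := 88 → I/M on L5; bus (none); mem=80
  op9 P0: store L5 := 55 → M/I on L5; bus BusRdX Flush; mem=88
  op10 P1: store L0 := 98 → I/M on L0; bus (none); mem=20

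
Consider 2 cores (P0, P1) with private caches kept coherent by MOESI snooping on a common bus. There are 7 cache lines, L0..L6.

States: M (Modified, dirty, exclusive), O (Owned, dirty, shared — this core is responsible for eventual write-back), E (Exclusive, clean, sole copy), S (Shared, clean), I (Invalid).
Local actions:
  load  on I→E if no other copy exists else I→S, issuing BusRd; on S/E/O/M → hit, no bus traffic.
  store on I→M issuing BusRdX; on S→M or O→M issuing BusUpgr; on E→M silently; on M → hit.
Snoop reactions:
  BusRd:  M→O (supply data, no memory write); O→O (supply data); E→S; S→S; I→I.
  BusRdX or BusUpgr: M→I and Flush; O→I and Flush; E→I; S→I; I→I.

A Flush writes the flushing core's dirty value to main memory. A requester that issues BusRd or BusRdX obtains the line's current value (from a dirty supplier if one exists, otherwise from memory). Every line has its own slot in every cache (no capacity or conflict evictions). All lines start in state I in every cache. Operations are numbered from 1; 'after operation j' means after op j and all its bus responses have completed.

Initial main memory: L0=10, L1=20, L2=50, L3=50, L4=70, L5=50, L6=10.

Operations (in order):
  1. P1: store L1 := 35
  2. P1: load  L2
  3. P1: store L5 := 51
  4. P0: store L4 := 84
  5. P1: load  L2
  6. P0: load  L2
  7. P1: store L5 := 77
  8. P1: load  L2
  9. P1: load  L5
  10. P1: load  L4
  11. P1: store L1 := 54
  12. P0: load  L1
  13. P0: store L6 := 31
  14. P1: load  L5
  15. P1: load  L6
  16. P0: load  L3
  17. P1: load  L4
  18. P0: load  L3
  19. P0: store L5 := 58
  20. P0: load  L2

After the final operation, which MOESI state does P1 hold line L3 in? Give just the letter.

  op1 P1: store L1 := 35 → I/M on L1; bus BusRdX; mem=20
  op2 P1: load  L2 → I/E on L2; bus BusRd; mem=50
  op3 P1: store L5 := 51 → I/M on L5; bus BusRdX; mem=50
  op4 P0: store L4 := 84 → M/I on L4; bus BusRdX; mem=70
  op5 P1: load  L2 → I/E on L2; bus (none); mem=50
  op6 P0: load  L2 → S/S on L2; bus BusRd; mem=50
  op7 P1: store L5 := 77 → I/M on L5; bus (none); mem=50
  op8 P1: load  L2 → S/S on L2; bus (none); mem=50
  op9 P1: load  L5 → I/M on L5; bus (none); mem=50
  op10 P1: load  L4 → O/S on L4; bus BusRd; mem=70
  op11 P1: store L1 := 54 → I/M on L1; bus (none); mem=20
  op12 P0: load  L1 → S/O on L1; bus BusRd; mem=20
  op13 P0: store L6 := 31 → M/I on L6; bus BusRdX; mem=10
  op14 P1: load  L5 → I/M on L5; bus (none); mem=50
  op15 P1: load  L6 → O/S on L6; bus BusRd; mem=10
  op16 P0: load  L3 → E/I on L3; bus BusRd; mem=50
  op17 P1: load  L4 → O/S on L4; bus (none); mem=70
  op18 P0: load  L3 → E/I on L3; bus (none); mem=50
  op19 P0: store L5 := 58 → M/I on L5; bus BusRdX Flush; mem=77
  op20 P0: load  L2 → S/S on L2; bus (none); mem=50

state = I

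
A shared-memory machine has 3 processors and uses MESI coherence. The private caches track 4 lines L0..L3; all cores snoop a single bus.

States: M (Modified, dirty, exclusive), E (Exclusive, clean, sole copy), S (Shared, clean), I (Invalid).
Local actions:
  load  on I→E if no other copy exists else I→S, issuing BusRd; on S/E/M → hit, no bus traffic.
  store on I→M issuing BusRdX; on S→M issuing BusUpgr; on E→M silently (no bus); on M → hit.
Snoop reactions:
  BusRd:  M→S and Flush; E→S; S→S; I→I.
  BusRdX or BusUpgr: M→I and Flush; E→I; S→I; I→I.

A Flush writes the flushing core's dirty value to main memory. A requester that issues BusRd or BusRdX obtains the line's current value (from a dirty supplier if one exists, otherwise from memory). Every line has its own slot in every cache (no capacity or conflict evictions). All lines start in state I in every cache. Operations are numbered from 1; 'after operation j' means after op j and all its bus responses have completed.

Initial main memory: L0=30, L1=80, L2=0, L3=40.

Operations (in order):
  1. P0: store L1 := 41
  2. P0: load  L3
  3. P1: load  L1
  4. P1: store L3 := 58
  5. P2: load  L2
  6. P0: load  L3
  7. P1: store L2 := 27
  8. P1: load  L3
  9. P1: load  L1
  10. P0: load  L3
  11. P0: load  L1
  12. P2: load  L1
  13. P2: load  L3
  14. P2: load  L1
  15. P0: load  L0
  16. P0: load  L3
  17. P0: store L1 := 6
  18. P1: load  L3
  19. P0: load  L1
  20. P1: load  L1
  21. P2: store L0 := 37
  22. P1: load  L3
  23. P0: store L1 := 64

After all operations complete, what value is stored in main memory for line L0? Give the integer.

1. P0: store L1 := 41  bus=[BusRdX]  L1: P0=M P1=I P2=I  mem[L1]=80
2. P0: load  L3  bus=[BusRd]  L3: P0=E P1=I P2=I  mem[L3]=40
3. P1: load  L1  bus=[BusRd,Flush]  L1: P0=S P1=S P2=I  mem[L1]=41
4. P1: store L3 := 58  bus=[BusRdX]  L3: P0=I P1=M P2=I  mem[L3]=40
5. P2: load  L2  bus=[BusRd]  L2: P0=I P1=I P2=E  mem[L2]=0
6. P0: load  L3  bus=[BusRd,Flush]  L3: P0=S P1=S P2=I  mem[L3]=58
7. P1: store L2 := 27  bus=[BusRdX]  L2: P0=I P1=M P2=I  mem[L2]=0
8. P1: load  L3  bus=[-]  L3: P0=S P1=S P2=I  mem[L3]=58
9. P1: load  L1  bus=[-]  L1: P0=S P1=S P2=I  mem[L1]=41
10. P0: load  L3  bus=[-]  L3: P0=S P1=S P2=I  mem[L3]=58
11. P0: load  L1  bus=[-]  L1: P0=S P1=S P2=I  mem[L1]=41
12. P2: load  L1  bus=[BusRd]  L1: P0=S P1=S P2=S  mem[L1]=41
13. P2: load  L3  bus=[BusRd]  L3: P0=S P1=S P2=S  mem[L3]=58
14. P2: load  L1  bus=[-]  L1: P0=S P1=S P2=S  mem[L1]=41
15. P0: load  L0  bus=[BusRd]  L0: P0=E P1=I P2=I  mem[L0]=30
16. P0: load  L3  bus=[-]  L3: P0=S P1=S P2=S  mem[L3]=58
17. P0: store L1 := 6  bus=[BusUpgr]  L1: P0=M P1=I P2=I  mem[L1]=41
18. P1: load  L3  bus=[-]  L3: P0=S P1=S P2=S  mem[L3]=58
19. P0: load  L1  bus=[-]  L1: P0=M P1=I P2=I  mem[L1]=41
20. P1: load  L1  bus=[BusRd,Flush]  L1: P0=S P1=S P2=I  mem[L1]=6
21. P2: store L0 := 37  bus=[BusRdX]  L0: P0=I P1=I P2=M  mem[L0]=30
22. P1: load  L3  bus=[-]  L3: P0=S P1=S P2=S  mem[L3]=58
23. P0: store L1 := 64  bus=[BusUpgr]  L1: P0=M P1=I P2=I  mem[L1]=6

memory[L0] = 30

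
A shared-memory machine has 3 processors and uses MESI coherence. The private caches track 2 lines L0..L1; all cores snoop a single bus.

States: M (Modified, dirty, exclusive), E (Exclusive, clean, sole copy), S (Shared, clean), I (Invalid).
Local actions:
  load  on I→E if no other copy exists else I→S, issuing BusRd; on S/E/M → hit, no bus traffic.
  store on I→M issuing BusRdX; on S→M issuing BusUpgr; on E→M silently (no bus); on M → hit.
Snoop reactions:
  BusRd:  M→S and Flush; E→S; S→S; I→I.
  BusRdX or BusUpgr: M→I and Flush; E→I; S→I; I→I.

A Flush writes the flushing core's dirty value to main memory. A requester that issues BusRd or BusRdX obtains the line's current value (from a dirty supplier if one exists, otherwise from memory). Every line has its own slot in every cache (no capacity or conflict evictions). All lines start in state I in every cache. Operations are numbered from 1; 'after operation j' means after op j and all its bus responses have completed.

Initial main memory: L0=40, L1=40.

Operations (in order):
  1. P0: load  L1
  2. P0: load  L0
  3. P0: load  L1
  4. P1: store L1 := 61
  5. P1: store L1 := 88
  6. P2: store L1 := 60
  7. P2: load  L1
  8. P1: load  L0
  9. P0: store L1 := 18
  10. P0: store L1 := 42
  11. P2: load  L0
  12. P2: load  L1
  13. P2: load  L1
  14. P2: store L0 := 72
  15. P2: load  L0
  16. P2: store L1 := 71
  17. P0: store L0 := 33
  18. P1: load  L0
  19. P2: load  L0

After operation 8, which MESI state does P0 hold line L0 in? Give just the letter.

state = S

1. P0: load  L1  bus=[BusRd]  L1: P0=E P1=I P2=I  mem[L1]=40
2. P0: load  L0  bus=[BusRd]  L0: P0=E P1=I P2=I  mem[L0]=40
3. P0: load  L1  bus=[-]  L1: P0=E P1=I P2=I  mem[L1]=40
4. P1: store L1 := 61  bus=[BusRdX]  L1: P0=I P1=M P2=I  mem[L1]=40
5. P1: store L1 := 88  bus=[-]  L1: P0=I P1=M P2=I  mem[L1]=40
6. P2: store L1 := 60  bus=[BusRdX,Flush]  L1: P0=I P1=I P2=M  mem[L1]=88
7. P2: load  L1  bus=[-]  L1: P0=I P1=I P2=M  mem[L1]=88
8. P1: load  L0  bus=[BusRd]  L0: P0=S P1=S P2=I  mem[L0]=40
9. P0: store L1 := 18  bus=[BusRdX,Flush]  L1: P0=M P1=I P2=I  mem[L1]=60
10. P0: store L1 := 42  bus=[-]  L1: P0=M P1=I P2=I  mem[L1]=60
11. P2: load  L0  bus=[BusRd]  L0: P0=S P1=S P2=S  mem[L0]=40
12. P2: load  L1  bus=[BusRd,Flush]  L1: P0=S P1=I P2=S  mem[L1]=42
13. P2: load  L1  bus=[-]  L1: P0=S P1=I P2=S  mem[L1]=42
14. P2: store L0 := 72  bus=[BusUpgr]  L0: P0=I P1=I P2=M  mem[L0]=40
15. P2: load  L0  bus=[-]  L0: P0=I P1=I P2=M  mem[L0]=40
16. P2: store L1 := 71  bus=[BusUpgr]  L1: P0=I P1=I P2=M  mem[L1]=42
17. P0: store L0 := 33  bus=[BusRdX,Flush]  L0: P0=M P1=I P2=I  mem[L0]=72
18. P1: load  L0  bus=[BusRd,Flush]  L0: P0=S P1=S P2=I  mem[L0]=33
19. P2: load  L0  bus=[BusRd]  L0: P0=S P1=S P2=S  mem[L0]=33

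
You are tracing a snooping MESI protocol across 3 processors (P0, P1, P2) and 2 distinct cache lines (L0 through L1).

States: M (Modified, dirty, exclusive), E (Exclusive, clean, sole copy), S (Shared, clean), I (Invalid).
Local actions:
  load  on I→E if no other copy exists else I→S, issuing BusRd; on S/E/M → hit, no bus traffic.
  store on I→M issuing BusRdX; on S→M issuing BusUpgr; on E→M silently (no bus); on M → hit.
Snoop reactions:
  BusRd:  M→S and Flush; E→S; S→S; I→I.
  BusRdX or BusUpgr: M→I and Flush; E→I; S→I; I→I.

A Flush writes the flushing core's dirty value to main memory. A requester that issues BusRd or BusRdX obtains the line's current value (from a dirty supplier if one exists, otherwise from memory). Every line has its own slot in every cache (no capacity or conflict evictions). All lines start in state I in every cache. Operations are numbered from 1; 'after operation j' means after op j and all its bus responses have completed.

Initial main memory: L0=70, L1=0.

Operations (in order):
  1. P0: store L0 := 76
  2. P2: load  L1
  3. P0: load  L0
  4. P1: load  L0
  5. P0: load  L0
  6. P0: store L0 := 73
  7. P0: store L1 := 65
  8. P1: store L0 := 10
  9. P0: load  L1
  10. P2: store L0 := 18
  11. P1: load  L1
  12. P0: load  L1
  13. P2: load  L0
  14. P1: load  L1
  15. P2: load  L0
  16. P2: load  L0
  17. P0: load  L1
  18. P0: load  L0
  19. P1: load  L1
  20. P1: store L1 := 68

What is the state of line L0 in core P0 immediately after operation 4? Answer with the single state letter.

state = S

  op1 P0: store L0 := 76 → M/I/I on L0; bus BusRdX; mem=70
  op2 P2: load  L1 → I/I/E on L1; bus BusRd; mem=0
  op3 P0: load  L0 → M/I/I on L0; bus (none); mem=70
  op4 P1: load  L0 → S/S/I on L0; bus BusRd Flush; mem=76
  op5 P0: load  L0 → S/S/I on L0; bus (none); mem=76
  op6 P0: store L0 := 73 → M/I/I on L0; bus BusUpgr; mem=76
  op7 P0: store L1 := 65 → M/I/I on L1; bus BusRdX; mem=0
  op8 P1: store L0 := 10 → I/M/I on L0; bus BusRdX Flush; mem=73
  op9 P0: load  L1 → M/I/I on L1; bus (none); mem=0
  op10 P2: store L0 := 18 → I/I/M on L0; bus BusRdX Flush; mem=10
  op11 P1: load  L1 → S/S/I on L1; bus BusRd Flush; mem=65
  op12 P0: load  L1 → S/S/I on L1; bus (none); mem=65
  op13 P2: load  L0 → I/I/M on L0; bus (none); mem=10
  op14 P1: load  L1 → S/S/I on L1; bus (none); mem=65
  op15 P2: load  L0 → I/I/M on L0; bus (none); mem=10
  op16 P2: load  L0 → I/I/M on L0; bus (none); mem=10
  op17 P0: load  L1 → S/S/I on L1; bus (none); mem=65
  op18 P0: load  L0 → S/I/S on L0; bus BusRd Flush; mem=18
  op19 P1: load  L1 → S/S/I on L1; bus (none); mem=65
  op20 P1: store L1 := 68 → I/M/I on L1; bus BusUpgr; mem=65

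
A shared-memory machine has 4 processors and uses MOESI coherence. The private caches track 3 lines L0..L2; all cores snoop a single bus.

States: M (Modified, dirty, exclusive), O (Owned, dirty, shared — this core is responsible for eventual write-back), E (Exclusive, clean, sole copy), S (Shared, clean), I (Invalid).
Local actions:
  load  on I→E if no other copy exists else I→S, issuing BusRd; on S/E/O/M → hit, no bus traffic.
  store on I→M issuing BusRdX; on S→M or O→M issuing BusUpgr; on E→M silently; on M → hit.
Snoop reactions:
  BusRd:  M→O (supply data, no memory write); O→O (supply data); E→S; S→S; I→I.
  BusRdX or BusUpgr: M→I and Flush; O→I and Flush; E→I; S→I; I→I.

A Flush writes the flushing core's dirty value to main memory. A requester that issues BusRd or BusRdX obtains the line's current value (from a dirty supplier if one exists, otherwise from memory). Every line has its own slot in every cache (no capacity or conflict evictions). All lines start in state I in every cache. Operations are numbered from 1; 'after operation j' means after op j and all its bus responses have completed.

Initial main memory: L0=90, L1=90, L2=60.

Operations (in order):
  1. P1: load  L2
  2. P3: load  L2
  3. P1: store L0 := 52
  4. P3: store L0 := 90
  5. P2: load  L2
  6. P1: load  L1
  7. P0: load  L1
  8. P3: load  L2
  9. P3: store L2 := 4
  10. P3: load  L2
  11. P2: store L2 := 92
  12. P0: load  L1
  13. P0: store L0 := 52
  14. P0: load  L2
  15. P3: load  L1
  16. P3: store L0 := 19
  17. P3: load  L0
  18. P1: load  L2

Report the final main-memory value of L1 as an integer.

memory[L1] = 90

[1] P1: load  L2 | P0:I, P1:E(60), P2:I, P3:I | bus: BusRd
[2] P3: load  L2 | P0:I, P1:S(60), P2:I, P3:S(60) | bus: BusRd
[3] P1: store L0 := 52 | P0:I, P1:M(52), P2:I, P3:I | bus: BusRdX
[4] P3: store L0 := 90 | P0:I, P1:I, P2:I, P3:M(90) | bus: BusRdX,Flush
[5] P2: load  L2 | P0:I, P1:S(60), P2:S(60), P3:S(60) | bus: BusRd
[6] P1: load  L1 | P0:I, P1:E(90), P2:I, P3:I | bus: BusRd
[7] P0: load  L1 | P0:S(90), P1:S(90), P2:I, P3:I | bus: BusRd
[8] P3: load  L2 | P0:I, P1:S(60), P2:S(60), P3:S(60) | bus: none
[9] P3: store L2 := 4 | P0:I, P1:I, P2:I, P3:M(4) | bus: BusUpgr
[10] P3: load  L2 | P0:I, P1:I, P2:I, P3:M(4) | bus: none
[11] P2: store L2 := 92 | P0:I, P1:I, P2:M(92), P3:I | bus: BusRdX,Flush
[12] P0: load  L1 | P0:S(90), P1:S(90), P2:I, P3:I | bus: none
[13] P0: store L0 := 52 | P0:M(52), P1:I, P2:I, P3:I | bus: BusRdX,Flush
[14] P0: load  L2 | P0:S(92), P1:I, P2:O(92), P3:I | bus: BusRd
[15] P3: load  L1 | P0:S(90), P1:S(90), P2:I, P3:S(90) | bus: BusRd
[16] P3: store L0 := 19 | P0:I, P1:I, P2:I, P3:M(19) | bus: BusRdX,Flush
[17] P3: load  L0 | P0:I, P1:I, P2:I, P3:M(19) | bus: none
[18] P1: load  L2 | P0:S(92), P1:S(92), P2:O(92), P3:I | bus: BusRd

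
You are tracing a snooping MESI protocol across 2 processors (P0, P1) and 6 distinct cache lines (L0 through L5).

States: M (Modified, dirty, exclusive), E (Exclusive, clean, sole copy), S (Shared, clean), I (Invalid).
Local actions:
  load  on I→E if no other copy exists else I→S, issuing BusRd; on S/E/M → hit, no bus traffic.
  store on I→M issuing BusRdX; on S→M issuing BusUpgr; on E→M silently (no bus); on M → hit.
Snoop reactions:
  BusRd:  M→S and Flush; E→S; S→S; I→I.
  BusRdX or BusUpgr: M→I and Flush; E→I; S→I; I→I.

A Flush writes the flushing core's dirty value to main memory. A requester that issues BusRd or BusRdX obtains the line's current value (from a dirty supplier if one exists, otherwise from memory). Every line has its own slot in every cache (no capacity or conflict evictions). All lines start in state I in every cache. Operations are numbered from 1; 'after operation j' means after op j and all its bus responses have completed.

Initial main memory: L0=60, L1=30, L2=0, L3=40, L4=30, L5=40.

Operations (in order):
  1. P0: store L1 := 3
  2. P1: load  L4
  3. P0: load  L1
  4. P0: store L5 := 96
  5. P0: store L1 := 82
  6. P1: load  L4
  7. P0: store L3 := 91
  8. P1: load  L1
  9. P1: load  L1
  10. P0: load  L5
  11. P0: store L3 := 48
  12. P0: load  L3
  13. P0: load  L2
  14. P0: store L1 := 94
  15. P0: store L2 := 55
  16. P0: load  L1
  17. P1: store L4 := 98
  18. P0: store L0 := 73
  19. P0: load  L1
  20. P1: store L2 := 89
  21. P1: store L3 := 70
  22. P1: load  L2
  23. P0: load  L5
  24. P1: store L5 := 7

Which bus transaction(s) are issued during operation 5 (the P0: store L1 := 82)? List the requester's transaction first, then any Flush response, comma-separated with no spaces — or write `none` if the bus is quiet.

bus = none

[1] P0: store L1 := 3 | P0:M(3), P1:I | bus: BusRdX
[2] P1: load  L4 | P0:I, P1:E(30) | bus: BusRd
[3] P0: load  L1 | P0:M(3), P1:I | bus: none
[4] P0: store L5 := 96 | P0:M(96), P1:I | bus: BusRdX
[5] P0: store L1 := 82 | P0:M(82), P1:I | bus: none
[6] P1: load  L4 | P0:I, P1:E(30) | bus: none
[7] P0: store L3 := 91 | P0:M(91), P1:I | bus: BusRdX
[8] P1: load  L1 | P0:S(82), P1:S(82) | bus: BusRd,Flush
[9] P1: load  L1 | P0:S(82), P1:S(82) | bus: none
[10] P0: load  L5 | P0:M(96), P1:I | bus: none
[11] P0: store L3 := 48 | P0:M(48), P1:I | bus: none
[12] P0: load  L3 | P0:M(48), P1:I | bus: none
[13] P0: load  L2 | P0:E(0), P1:I | bus: BusRd
[14] P0: store L1 := 94 | P0:M(94), P1:I | bus: BusUpgr
[15] P0: store L2 := 55 | P0:M(55), P1:I | bus: none
[16] P0: load  L1 | P0:M(94), P1:I | bus: none
[17] P1: store L4 := 98 | P0:I, P1:M(98) | bus: none
[18] P0: store L0 := 73 | P0:M(73), P1:I | bus: BusRdX
[19] P0: load  L1 | P0:M(94), P1:I | bus: none
[20] P1: store L2 := 89 | P0:I, P1:M(89) | bus: BusRdX,Flush
[21] P1: store L3 := 70 | P0:I, P1:M(70) | bus: BusRdX,Flush
[22] P1: load  L2 | P0:I, P1:M(89) | bus: none
[23] P0: load  L5 | P0:M(96), P1:I | bus: none
[24] P1: store L5 := 7 | P0:I, P1:M(7) | bus: BusRdX,Flush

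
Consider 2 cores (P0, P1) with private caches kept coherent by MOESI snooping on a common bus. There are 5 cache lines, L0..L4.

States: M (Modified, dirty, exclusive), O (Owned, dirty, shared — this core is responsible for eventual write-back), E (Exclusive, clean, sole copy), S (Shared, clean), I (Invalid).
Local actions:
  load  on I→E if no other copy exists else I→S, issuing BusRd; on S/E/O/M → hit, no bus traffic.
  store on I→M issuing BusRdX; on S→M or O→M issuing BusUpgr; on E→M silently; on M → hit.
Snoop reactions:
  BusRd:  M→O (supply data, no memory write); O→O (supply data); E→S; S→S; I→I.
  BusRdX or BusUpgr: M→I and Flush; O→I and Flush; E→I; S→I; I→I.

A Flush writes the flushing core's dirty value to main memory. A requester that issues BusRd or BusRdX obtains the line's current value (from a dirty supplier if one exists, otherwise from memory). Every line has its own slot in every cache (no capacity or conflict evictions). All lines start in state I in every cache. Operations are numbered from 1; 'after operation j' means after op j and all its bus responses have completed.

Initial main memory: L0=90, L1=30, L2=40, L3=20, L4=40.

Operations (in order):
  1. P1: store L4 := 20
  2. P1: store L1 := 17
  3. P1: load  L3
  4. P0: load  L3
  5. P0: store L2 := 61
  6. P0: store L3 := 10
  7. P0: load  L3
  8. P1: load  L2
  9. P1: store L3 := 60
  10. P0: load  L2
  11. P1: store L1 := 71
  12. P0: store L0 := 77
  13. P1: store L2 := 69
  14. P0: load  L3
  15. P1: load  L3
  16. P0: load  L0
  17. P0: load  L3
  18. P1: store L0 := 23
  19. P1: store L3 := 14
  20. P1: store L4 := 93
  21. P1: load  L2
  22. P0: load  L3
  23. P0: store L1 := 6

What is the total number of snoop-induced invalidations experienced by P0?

[1] P1: store L4 := 20 | P0:I, P1:M(20) | bus: BusRdX
[2] P1: store L1 := 17 | P0:I, P1:M(17) | bus: BusRdX
[3] P1: load  L3 | P0:I, P1:E(20) | bus: BusRd
[4] P0: load  L3 | P0:S(20), P1:S(20) | bus: BusRd
[5] P0: store L2 := 61 | P0:M(61), P1:I | bus: BusRdX
[6] P0: store L3 := 10 | P0:M(10), P1:I | bus: BusUpgr
[7] P0: load  L3 | P0:M(10), P1:I | bus: none
[8] P1: load  L2 | P0:O(61), P1:S(61) | bus: BusRd
[9] P1: store L3 := 60 | P0:I, P1:M(60) | bus: BusRdX,Flush
[10] P0: load  L2 | P0:O(61), P1:S(61) | bus: none
[11] P1: store L1 := 71 | P0:I, P1:M(71) | bus: none
[12] P0: store L0 := 77 | P0:M(77), P1:I | bus: BusRdX
[13] P1: store L2 := 69 | P0:I, P1:M(69) | bus: BusUpgr,Flush
[14] P0: load  L3 | P0:S(60), P1:O(60) | bus: BusRd
[15] P1: load  L3 | P0:S(60), P1:O(60) | bus: none
[16] P0: load  L0 | P0:M(77), P1:I | bus: none
[17] P0: load  L3 | P0:S(60), P1:O(60) | bus: none
[18] P1: store L0 := 23 | P0:I, P1:M(23) | bus: BusRdX,Flush
[19] P1: store L3 := 14 | P0:I, P1:M(14) | bus: BusUpgr
[20] P1: store L4 := 93 | P0:I, P1:M(93) | bus: none
[21] P1: load  L2 | P0:I, P1:M(69) | bus: none
[22] P0: load  L3 | P0:S(14), P1:O(14) | bus: BusRd
[23] P0: store L1 := 6 | P0:M(6), P1:I | bus: BusRdX,Flush

invalidations = 4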